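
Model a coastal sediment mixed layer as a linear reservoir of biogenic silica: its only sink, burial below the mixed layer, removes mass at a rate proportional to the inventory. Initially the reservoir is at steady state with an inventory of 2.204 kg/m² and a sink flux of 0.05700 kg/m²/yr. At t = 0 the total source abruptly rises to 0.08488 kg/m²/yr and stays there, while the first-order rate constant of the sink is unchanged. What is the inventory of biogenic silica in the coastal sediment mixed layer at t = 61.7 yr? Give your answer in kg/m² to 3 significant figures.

The sink rate constant is k = F₀/M₀ = 0.05700/2.204 = 0.02586 yr⁻¹.
Solving dM/dt = F₁ − kM with M(0) = M₀ gives M(t) = F₁/k + (M₀ − F₁/k)·e^(−kt).
F₁/k = 0.08488/0.02586 = 3.2820 kg/m²; kt = 0.02586 × 61.7 = 1.596, e^(−kt) = 0.2028.
M(61.7) = 3.2820 + (2.204 − 3.2820) × 0.2028 = 3.2820 − 0.2186 = 3.0634 kg/m².

3.06 kg/m²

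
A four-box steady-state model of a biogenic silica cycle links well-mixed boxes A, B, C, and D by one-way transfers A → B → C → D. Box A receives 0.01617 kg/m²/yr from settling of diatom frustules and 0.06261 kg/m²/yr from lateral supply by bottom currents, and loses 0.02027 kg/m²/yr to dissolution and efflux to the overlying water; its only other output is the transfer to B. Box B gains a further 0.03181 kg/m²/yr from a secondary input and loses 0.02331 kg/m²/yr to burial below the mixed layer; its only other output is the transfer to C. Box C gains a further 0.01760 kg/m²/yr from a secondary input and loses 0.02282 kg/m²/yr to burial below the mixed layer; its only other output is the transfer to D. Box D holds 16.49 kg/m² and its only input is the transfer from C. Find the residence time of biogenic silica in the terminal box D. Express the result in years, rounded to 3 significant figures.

267 yr

Box A: F(A→B) = (0.01617 + 0.06261) − 0.02027 = 0.058510 kg/m²/yr.
Box B: F(B→C) = (0.058510 + 0.03181) − 0.02331 = 0.067010 kg/m²/yr.
Box C: F(C→D) = (0.067010 + 0.01760) − 0.02282 = 0.061790 kg/m²/yr.
Box D throughput = its input = 0.061790 kg/m²/yr; τ = 16.49 / 0.061790 = 266.9 yr.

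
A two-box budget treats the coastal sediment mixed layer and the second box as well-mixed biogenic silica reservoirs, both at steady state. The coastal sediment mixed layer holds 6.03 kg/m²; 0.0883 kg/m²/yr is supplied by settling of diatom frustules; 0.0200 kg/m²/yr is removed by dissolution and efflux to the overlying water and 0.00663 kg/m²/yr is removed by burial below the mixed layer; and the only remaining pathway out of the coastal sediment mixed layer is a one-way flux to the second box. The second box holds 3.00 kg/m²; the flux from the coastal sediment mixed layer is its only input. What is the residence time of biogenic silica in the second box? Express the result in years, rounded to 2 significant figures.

49 yr

Balance the coastal sediment mixed layer: ΣF_in = 0.088300 kg/m²/yr.
Flux to the second box = ΣF_in − (0.0200 + 0.00663) = 0.061670 kg/m²/yr.
At steady state the output of the second box equals its input, 0.061670 kg/m²/yr.
τ = M / F = 3.00 / 0.061670 = 48.65 yr.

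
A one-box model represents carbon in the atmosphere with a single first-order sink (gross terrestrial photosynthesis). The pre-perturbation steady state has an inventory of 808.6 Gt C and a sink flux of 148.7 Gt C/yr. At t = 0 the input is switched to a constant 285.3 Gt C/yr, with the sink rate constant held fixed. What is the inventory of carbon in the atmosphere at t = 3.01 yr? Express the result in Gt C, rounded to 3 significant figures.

1120 Gt C

Residence time τ = M₀/F₀ = 5.438 yr. The eventual steady state is M_∞ = M₀·(F₁/F₀) = 808.6 × 285.3/148.7 = 1551.4 Gt C.
The anomaly ΔM(t) = M(t) − M_∞ decays as ΔM₀·e^(−t/τ) with ΔM₀ = 808.6 − 1551.4 = −742.8 Gt C.
At t = 3.01 yr, e^(−t/τ) = e^(−0.5535) = 0.5749, so ΔM = −427.0 Gt C and M = 1551.4 − 427.0 = 1124.4 Gt C.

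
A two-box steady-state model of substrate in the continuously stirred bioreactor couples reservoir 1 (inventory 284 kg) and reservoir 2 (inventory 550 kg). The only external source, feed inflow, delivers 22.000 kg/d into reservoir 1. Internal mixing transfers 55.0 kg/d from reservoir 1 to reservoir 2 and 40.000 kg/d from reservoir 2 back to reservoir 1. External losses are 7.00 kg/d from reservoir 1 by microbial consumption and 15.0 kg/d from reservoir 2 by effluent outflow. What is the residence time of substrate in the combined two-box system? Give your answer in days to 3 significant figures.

37.9 d

For the system as a whole, the A↔B exchange is internal and contributes nothing to the throughput; only the external sinks remove mass.
M_total = 284 + 550 = 834.00 kg.
ΣF_external_out = 7.00 + 15.0 = 22.000 kg/d.
τ = M_total / ΣF_ext = 834.00 / 22.000 = 37.91 d.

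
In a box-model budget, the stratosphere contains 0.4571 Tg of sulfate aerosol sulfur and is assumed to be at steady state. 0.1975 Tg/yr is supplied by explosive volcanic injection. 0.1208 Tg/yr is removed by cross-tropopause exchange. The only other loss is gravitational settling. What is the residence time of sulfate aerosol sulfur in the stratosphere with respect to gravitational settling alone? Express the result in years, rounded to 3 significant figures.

At steady state ΣF_in = ΣF_out.
ΣF_in = 0.19750 Tg/yr.
Gravitational settling flux = ΣF_in − (0.1208) = 0.19750 − 0.1208 = 0.07670 Tg/yr.
τ = M / F = 0.4571 / 0.07670 = 5.960 yr.

5.96 yr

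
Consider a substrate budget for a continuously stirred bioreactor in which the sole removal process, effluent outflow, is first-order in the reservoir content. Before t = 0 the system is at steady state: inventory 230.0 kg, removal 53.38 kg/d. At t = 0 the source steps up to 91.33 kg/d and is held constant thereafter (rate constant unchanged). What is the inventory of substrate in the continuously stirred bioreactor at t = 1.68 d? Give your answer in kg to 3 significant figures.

283 kg

Residence time τ = M₀/F₀ = 4.309 d. The eventual steady state is M_∞ = M₀·(F₁/F₀) = 230.0 × 91.33/53.38 = 393.52 kg.
The anomaly ΔM(t) = M(t) − M_∞ decays as ΔM₀·e^(−t/τ) with ΔM₀ = 230.0 − 393.52 = −163.5 kg.
At t = 1.68 d, e^(−t/τ) = e^(−0.3899) = 0.6771, so ΔM = −110.7 kg and M = 393.52 − 110.7 = 282.80 kg.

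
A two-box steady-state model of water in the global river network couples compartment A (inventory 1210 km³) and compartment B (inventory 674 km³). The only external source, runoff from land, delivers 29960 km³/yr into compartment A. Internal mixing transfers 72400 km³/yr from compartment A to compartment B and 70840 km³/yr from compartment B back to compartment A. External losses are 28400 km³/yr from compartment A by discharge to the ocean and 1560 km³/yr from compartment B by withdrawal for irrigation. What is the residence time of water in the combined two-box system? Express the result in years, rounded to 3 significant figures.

For the system as a whole, the A↔B exchange is internal and contributes nothing to the throughput; only the external sinks remove mass.
M_total = 1210 + 674 = 1884.0 km³.
ΣF_external_out = 28400 + 1560 = 29960 km³/yr.
τ = M_total / ΣF_ext = 1884.0 / 29960 = 0.06288 yr.

0.0629 yr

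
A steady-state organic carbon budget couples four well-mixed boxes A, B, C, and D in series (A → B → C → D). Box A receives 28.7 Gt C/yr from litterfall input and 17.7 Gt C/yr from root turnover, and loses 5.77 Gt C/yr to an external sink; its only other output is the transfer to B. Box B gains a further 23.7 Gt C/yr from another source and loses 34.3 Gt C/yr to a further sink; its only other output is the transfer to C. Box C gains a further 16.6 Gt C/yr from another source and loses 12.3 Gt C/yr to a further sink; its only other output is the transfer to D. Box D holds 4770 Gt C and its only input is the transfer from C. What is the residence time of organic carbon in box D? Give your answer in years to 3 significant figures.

139 yr

Box A: F(A→B) = (28.7 + 17.7) − 5.77 = 40.630 Gt C/yr.
Box B: F(B→C) = (40.630 + 23.7) − 34.3 = 30.030 Gt C/yr.
Box C: F(C→D) = (30.030 + 16.6) − 12.3 = 34.330 Gt C/yr.
Box D throughput = its input = 34.330 Gt C/yr; τ = 4770 / 34.330 = 138.9 yr.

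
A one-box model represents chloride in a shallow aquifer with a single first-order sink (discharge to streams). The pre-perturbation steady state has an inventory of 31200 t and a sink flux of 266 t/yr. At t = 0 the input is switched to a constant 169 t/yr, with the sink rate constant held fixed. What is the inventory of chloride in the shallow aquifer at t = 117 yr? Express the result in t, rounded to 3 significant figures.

24000 t

The sink rate constant is k = F₀/M₀ = 266/31200 = 0.008526 yr⁻¹.
Solving dM/dt = F₁ − kM with M(0) = M₀ gives M(t) = F₁/k + (M₀ − F₁/k)·e^(−kt).
F₁/k = 169/0.008526 = 19823 t; kt = 0.008526 × 117 = 0.9975, e^(−kt) = 0.3688.
M(117) = 19823 + (31200 − 19823) × 0.3688 = 19823 + 4196 = 24019 t.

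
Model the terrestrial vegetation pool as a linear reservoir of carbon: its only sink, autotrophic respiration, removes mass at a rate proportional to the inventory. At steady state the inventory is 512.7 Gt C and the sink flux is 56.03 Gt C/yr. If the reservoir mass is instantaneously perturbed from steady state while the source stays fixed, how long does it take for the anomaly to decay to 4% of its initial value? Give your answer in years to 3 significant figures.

For a linear reservoir the anomaly decays as exp(−t/τ) with τ = M/F = 512.7/56.03 = 9.150 yr.
exp(−t/τ) = 0.04 ⇒ t = −τ ln(0.04) = 9.150 × 3.219 = 29.45 yr.

29.5 yr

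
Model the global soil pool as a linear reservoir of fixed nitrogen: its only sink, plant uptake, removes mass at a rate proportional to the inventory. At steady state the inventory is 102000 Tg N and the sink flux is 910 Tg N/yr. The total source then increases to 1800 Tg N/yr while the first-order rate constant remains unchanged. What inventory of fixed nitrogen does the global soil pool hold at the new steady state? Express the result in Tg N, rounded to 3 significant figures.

Rate constant k = F/M = 910 / 102000 = 0.008922 yr⁻¹.
At the new steady state, source = k·M_new ⇒ M_new = 1800 / 0.008922 = 201800 Tg N.
(Equivalently M_new = M × F_new/F_old = 102000 × 1800/910.)

202000 Tg N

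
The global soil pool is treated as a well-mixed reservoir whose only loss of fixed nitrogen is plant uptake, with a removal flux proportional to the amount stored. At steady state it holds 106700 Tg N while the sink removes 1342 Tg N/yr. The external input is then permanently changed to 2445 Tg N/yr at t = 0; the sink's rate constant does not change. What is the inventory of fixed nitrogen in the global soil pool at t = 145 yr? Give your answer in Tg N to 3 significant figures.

180000 Tg N

τ = M₀/F₀ = 106700/1342 = 79.51 yr; rate constant k = 1/τ.
New steady state M_∞ = F₁/k = F₁·τ = 2445 × 79.51 = 194400 Tg N.
M(t) = M_∞ + (M₀ − M_∞)·e^(−t/τ); t/τ = 145/79.51 = 1.824, so e^(−t/τ) = 0.1614.
M(t) = 194400 − 87700 × 0.1614 = 180240 Tg N.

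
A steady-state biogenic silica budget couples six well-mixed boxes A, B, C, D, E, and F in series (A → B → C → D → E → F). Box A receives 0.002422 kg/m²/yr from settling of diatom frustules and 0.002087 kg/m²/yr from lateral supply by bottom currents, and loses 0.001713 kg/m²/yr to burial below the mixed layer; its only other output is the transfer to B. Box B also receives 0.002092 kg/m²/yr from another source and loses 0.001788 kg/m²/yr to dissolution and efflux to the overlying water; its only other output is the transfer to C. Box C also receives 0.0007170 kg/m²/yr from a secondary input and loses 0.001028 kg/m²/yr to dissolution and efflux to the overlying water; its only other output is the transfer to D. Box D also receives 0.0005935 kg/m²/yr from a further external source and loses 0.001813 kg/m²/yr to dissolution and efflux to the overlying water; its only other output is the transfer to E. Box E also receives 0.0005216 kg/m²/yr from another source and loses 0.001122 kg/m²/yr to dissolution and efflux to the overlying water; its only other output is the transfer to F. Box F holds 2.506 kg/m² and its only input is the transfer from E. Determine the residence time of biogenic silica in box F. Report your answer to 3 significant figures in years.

Box A: F(A→B) = (0.002422 + 0.002087) − 0.001713 = 0.0027960 kg/m²/yr.
Box B: F(B→C) = (0.0027960 + 0.002092) − 0.001788 = 0.0031000 kg/m²/yr.
Box C: F(C→D) = (0.0031000 + 0.0007170) − 0.001028 = 0.0027890 kg/m²/yr.
Box D: F(D→E) = (0.0027890 + 0.0005935) − 0.001813 = 0.0015695 kg/m²/yr.
Box E: F(E→F) = (0.0015695 + 0.0005216) − 0.001122 = 0.00096910 kg/m²/yr.
Box F throughput = its input = 0.00096910 kg/m²/yr; τ = 2.506 / 0.00096910 = 2586 yr.

2590 yr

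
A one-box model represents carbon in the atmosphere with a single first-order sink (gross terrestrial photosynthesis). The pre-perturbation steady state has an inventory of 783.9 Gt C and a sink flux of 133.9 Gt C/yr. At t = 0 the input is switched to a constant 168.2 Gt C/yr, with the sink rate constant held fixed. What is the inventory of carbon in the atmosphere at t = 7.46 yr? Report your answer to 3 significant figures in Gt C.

929 Gt C

The sink rate constant is k = F₀/M₀ = 133.9/783.9 = 0.1708 yr⁻¹.
Solving dM/dt = F₁ − kM with M(0) = M₀ gives M(t) = F₁/k + (M₀ − F₁/k)·e^(−kt).
F₁/k = 168.2/0.1708 = 984.70 Gt C; kt = 0.1708 × 7.46 = 1.274, e^(−kt) = 0.2796.
M(7.46) = 984.70 + (783.9 − 984.70) × 0.2796 = 984.70 − 56.15 = 928.55 Gt C.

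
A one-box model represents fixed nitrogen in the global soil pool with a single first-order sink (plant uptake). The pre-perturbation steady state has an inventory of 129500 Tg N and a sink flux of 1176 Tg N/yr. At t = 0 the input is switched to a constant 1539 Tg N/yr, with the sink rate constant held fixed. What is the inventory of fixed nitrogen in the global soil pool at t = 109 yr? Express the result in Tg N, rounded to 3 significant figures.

155000 Tg N

Residence time τ = M₀/F₀ = 110.1 yr. The eventual steady state is M_∞ = M₀·(F₁/F₀) = 129500 × 1539/1176 = 169470 Tg N.
The anomaly ΔM(t) = M(t) − M_∞ decays as ΔM₀·e^(−t/τ) with ΔM₀ = 129500 − 169470 = −39970 Tg N.
At t = 109 yr, e^(−t/τ) = e^(−0.9898) = 0.3716, so ΔM = −14860 Tg N and M = 169470 − 14860 = 154620 Tg N.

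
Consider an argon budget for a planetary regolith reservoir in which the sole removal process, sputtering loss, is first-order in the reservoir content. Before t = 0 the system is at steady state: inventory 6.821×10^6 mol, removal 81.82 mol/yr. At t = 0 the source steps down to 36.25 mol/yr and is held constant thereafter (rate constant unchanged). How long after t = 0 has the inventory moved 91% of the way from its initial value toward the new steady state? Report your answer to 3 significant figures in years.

201000 yr

τ = M₀/F₀ = 6.821×10^6/81.82 = 83370 yr.
The remaining gap fraction is e^(−t/τ); 91% covered ⇒ e^(−t/τ) = 0.0900.
t = −τ ln(0.0900) = 83370 × 2.408 = 200700 yr.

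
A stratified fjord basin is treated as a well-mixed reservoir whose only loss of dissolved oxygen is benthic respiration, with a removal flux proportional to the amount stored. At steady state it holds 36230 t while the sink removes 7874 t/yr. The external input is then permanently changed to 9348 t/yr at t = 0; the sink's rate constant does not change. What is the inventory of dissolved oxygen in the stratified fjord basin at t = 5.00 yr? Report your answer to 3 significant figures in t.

The sink rate constant is k = F₀/M₀ = 7874/36230 = 0.2173 yr⁻¹.
Solving dM/dt = F₁ − kM with M(0) = M₀ gives M(t) = F₁/k + (M₀ − F₁/k)·e^(−kt).
F₁/k = 9348/0.2173 = 43012 t; kt = 0.2173 × 5.00 = 1.087, e^(−kt) = 0.3373.
M(5.00) = 43012 + (36230 − 43012) × 0.3373 = 43012 − 2288 = 40724 t.

40700 t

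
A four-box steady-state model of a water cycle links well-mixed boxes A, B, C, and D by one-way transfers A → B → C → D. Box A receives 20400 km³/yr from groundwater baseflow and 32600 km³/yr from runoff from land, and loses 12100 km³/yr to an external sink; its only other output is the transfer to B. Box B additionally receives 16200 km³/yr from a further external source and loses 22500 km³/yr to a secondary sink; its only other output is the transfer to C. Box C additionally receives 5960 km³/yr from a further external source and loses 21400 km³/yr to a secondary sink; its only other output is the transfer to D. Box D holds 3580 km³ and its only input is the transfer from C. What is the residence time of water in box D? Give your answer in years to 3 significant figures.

0.187 yr

Box A: F(A→B) = (20400 + 32600) − 12100 = 40900 km³/yr.
Box B: F(B→C) = (40900 + 16200) − 22500 = 34600 km³/yr.
Box C: F(C→D) = (34600 + 5960) − 21400 = 19160 km³/yr.
Box D throughput = its input = 19160 km³/yr; τ = 3580 / 19160 = 0.1868 yr.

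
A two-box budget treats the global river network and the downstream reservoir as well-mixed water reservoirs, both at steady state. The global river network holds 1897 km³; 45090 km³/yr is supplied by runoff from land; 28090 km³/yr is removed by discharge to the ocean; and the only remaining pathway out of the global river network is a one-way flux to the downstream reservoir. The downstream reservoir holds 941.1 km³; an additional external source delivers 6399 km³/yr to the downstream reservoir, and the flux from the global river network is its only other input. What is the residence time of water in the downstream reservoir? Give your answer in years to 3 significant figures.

0.0402 yr

Balance the global river network: ΣF_in = 45090 km³/yr.
Flux to the downstream reservoir = ΣF_in − (28090) = 17000 km³/yr.
Total input to the downstream reservoir = 17000 + 6399 = 23399 km³/yr; at steady state this equals its total output.
τ = M / F = 941.1 / 23399 = 0.04022 yr.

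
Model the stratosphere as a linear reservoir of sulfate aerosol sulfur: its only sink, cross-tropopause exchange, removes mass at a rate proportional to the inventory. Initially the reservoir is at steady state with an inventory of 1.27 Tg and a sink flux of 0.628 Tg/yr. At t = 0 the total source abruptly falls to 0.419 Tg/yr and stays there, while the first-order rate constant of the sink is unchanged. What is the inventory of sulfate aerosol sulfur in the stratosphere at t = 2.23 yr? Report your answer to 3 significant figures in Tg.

The sink rate constant is k = F₀/M₀ = 0.628/1.27 = 0.4945 yr⁻¹.
Solving dM/dt = F₁ − kM with M(0) = M₀ gives M(t) = F₁/k + (M₀ − F₁/k)·e^(−kt).
F₁/k = 0.419/0.4945 = 0.84734 Tg; kt = 0.4945 × 2.23 = 1.103, e^(−kt) = 0.3320.
M(2.23) = 0.84734 + (1.27 − 0.84734) × 0.3320 = 0.84734 + 0.1403 = 0.98765 Tg.

0.988 Tg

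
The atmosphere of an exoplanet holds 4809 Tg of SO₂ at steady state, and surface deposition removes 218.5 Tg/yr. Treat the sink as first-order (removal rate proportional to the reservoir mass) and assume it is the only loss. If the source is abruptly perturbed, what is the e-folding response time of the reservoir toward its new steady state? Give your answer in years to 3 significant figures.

For a linear reservoir the response time equals the residence time τ = M/F.
τ = 4809 / 218.5 = 22.01 yr.

22.0 yr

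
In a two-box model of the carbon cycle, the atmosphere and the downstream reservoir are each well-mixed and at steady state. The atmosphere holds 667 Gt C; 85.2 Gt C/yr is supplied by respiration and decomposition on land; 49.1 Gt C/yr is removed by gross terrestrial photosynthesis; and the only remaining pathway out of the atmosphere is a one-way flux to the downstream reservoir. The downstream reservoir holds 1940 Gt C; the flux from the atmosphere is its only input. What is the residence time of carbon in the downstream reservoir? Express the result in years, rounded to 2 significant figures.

Balance the atmosphere: ΣF_in = 85.200 Gt C/yr.
Flux to the downstream reservoir = ΣF_in − (49.1) = 36.100 Gt C/yr.
At steady state the output of the downstream reservoir equals its input, 36.100 Gt C/yr.
τ = M / F = 1940 / 36.100 = 53.74 yr.

54 yr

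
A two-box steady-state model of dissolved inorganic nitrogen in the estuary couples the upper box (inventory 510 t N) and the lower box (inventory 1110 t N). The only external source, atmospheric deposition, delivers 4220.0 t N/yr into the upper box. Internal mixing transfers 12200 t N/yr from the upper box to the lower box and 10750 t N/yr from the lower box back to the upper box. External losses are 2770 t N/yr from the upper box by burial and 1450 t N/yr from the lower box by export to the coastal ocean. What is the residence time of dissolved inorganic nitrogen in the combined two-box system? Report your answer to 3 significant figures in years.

For the system as a whole, the A↔B exchange is internal and contributes nothing to the throughput; only the external sinks remove mass.
M_total = 510 + 1110 = 1620.0 t N.
ΣF_external_out = 2770 + 1450 = 4220.0 t N/yr.
τ = M_total / ΣF_ext = 1620.0 / 4220.0 = 0.3839 yr.

0.384 yr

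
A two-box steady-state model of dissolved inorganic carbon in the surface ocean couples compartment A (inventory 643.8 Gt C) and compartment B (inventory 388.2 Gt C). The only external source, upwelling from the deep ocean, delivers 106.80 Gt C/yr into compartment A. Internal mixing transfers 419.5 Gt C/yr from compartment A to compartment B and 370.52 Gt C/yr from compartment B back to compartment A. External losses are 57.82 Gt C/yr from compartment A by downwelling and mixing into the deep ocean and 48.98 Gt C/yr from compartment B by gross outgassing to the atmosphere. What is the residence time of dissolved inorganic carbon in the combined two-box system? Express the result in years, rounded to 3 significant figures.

9.66 yr

Treat the two boxes together as one reservoir: the mixing fluxes between them are internal recycling, so τ = ΣM / Σ(external losses).
M_total = 643.8 + 388.2 = 1032.0 Gt C.
ΣF_external_out = 57.82 + 48.98 = 106.80 Gt C/yr.
τ = M_total / ΣF_ext = 1032.0 / 106.80 = 9.663 yr.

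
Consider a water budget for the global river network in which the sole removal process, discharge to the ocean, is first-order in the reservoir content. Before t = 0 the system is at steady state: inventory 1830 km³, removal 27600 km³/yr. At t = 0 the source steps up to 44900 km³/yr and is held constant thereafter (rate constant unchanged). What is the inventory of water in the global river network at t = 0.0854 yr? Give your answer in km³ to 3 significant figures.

The sink rate constant is k = F₀/M₀ = 27600/1830 = 15.08 yr⁻¹.
Solving dM/dt = F₁ − kM with M(0) = M₀ gives M(t) = F₁/k + (M₀ − F₁/k)·e^(−kt).
F₁/k = 44900/15.08 = 2977.1 km³; kt = 15.08 × 0.0854 = 1.288, e^(−kt) = 0.2758.
M(0.0854) = 2977.1 + (1830 − 2977.1) × 0.2758 = 2977.1 − 316.4 = 2660.7 km³.

2660 km³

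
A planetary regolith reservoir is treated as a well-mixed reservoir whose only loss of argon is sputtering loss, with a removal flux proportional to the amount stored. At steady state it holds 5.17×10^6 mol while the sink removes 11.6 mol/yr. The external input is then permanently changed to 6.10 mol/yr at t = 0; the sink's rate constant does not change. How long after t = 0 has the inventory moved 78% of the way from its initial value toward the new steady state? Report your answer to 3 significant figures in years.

675000 yr

τ = M₀/F₀ = 5.17×10^6/11.6 = 445700 yr.
The remaining gap fraction is e^(−t/τ); 78% covered ⇒ e^(−t/τ) = 0.220.
t = −τ ln(0.220) = 445700 × 1.514 = 674800 yr.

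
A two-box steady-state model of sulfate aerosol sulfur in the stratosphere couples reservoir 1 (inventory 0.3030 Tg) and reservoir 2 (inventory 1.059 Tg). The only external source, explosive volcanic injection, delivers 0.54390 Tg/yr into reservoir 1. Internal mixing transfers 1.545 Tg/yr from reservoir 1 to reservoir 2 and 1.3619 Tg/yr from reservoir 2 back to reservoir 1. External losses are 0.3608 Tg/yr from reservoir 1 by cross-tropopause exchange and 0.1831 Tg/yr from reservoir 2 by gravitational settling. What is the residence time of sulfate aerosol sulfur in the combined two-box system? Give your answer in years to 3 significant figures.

2.50 yr

For the system as a whole, the A↔B exchange is internal and contributes nothing to the throughput; only the external sinks remove mass.
M_total = 0.3030 + 1.059 = 1.3620 Tg.
ΣF_external_out = 0.3608 + 0.1831 = 0.54390 Tg/yr.
τ = M_total / ΣF_ext = 1.3620 / 0.54390 = 2.504 yr.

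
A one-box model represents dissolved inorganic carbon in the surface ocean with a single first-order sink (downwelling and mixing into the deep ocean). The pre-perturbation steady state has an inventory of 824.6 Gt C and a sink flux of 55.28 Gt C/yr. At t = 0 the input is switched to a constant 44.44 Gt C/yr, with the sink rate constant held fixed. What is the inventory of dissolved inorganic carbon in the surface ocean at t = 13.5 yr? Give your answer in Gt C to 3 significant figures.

728 Gt C

The sink rate constant is k = F₀/M₀ = 55.28/824.6 = 0.06704 yr⁻¹.
Solving dM/dt = F₁ − kM with M(0) = M₀ gives M(t) = F₁/k + (M₀ − F₁/k)·e^(−kt).
F₁/k = 44.44/0.06704 = 662.90 Gt C; kt = 0.06704 × 13.5 = 0.9050, e^(−kt) = 0.4045.
M(13.5) = 662.90 + (824.6 − 662.90) × 0.4045 = 662.90 + 65.41 = 728.31 Gt C.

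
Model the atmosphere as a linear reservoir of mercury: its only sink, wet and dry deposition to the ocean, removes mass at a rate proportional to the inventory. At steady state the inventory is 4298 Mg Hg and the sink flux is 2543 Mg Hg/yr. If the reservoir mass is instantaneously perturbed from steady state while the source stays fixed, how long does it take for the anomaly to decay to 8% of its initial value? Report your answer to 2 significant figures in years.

For a linear reservoir the anomaly decays as exp(−t/τ) with τ = M/F = 4298/2543 = 1.690 yr.
exp(−t/τ) = 0.08 ⇒ t = −τ ln(0.08) = 1.690 × 2.526 = 4.269 yr.

4.3 yr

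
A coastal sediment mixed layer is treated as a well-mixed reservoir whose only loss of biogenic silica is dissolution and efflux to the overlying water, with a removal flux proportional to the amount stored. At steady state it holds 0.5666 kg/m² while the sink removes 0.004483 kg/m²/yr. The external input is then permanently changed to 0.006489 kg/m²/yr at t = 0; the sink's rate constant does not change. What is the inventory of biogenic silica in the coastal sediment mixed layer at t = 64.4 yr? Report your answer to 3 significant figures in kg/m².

0.668 kg/m²

Residence time τ = M₀/F₀ = 126.4 yr. The eventual steady state is M_∞ = M₀·(F₁/F₀) = 0.5666 × 0.006489/0.004483 = 0.82014 kg/m².
The anomaly ΔM(t) = M(t) − M_∞ decays as ΔM₀·e^(−t/τ) with ΔM₀ = 0.5666 − 0.82014 = −0.2535 kg/m².
At t = 64.4 yr, e^(−t/τ) = e^(−0.5095) = 0.6008, so ΔM = −0.1523 kg/m² and M = 0.82014 − 0.1523 = 0.66782 kg/m².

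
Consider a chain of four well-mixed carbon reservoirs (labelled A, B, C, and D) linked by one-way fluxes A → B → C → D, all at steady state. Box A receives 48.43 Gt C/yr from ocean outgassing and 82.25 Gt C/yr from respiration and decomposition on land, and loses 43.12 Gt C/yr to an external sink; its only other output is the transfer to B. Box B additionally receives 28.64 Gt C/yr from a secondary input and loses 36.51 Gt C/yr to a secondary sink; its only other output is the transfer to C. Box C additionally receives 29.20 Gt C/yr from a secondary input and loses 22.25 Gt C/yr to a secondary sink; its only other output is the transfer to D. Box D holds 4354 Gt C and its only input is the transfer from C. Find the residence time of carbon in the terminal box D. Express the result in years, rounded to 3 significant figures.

Box A: F(A→B) = (48.43 + 82.25) − 43.12 = 87.560 Gt C/yr.
Box B: F(B→C) = (87.560 + 28.64) − 36.51 = 79.690 Gt C/yr.
Box C: F(C→D) = (79.690 + 29.20) − 22.25 = 86.640 Gt C/yr.
Box D throughput = its input = 86.640 Gt C/yr; τ = 4354 / 86.640 = 50.25 yr.

50.3 yr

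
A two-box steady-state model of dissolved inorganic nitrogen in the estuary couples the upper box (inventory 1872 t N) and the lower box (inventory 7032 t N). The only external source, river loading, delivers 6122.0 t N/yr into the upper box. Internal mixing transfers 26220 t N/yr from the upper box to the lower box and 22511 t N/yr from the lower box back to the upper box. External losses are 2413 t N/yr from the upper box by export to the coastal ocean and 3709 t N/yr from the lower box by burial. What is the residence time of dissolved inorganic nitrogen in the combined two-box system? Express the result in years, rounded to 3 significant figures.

Residence time in the combined system uses the total inventory and the total *external* removal — internal exchanges between the two boxes cancel.
M_total = 1872 + 7032 = 8904.0 t N.
ΣF_external_out = 2413 + 3709 = 6122.0 t N/yr.
τ = M_total / ΣF_ext = 8904.0 / 6122.0 = 1.454 yr.

1.45 yr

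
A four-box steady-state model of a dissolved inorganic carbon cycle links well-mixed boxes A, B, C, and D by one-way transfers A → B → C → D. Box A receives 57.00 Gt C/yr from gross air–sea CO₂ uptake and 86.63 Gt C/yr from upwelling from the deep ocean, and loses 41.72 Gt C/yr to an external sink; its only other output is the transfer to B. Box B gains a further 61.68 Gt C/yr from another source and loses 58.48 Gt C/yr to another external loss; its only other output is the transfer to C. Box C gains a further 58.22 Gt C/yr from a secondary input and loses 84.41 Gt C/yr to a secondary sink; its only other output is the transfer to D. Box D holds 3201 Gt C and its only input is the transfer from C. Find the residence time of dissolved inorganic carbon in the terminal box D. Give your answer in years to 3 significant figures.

40.6 yr

Box A: F(A→B) = (57.00 + 86.63) − 41.72 = 101.91 Gt C/yr.
Box B: F(B→C) = (101.91 + 61.68) − 58.48 = 105.11 Gt C/yr.
Box C: F(C→D) = (105.11 + 58.22) − 84.41 = 78.920 Gt C/yr.
Box D throughput = its input = 78.920 Gt C/yr; τ = 3201 / 78.920 = 40.56 yr.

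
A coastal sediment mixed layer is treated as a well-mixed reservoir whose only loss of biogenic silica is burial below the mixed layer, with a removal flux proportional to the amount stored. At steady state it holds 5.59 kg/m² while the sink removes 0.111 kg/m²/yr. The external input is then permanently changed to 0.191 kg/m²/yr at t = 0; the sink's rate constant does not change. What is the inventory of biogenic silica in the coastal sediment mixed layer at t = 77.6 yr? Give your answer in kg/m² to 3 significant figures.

Residence time τ = M₀/F₀ = 50.36 yr. The eventual steady state is M_∞ = M₀·(F₁/F₀) = 5.59 × 0.191/0.111 = 9.6188 kg/m².
The anomaly ΔM(t) = M(t) − M_∞ decays as ΔM₀·e^(−t/τ) with ΔM₀ = 5.59 − 9.6188 = −4.029 kg/m².
At t = 77.6 yr, e^(−t/τ) = e^(−1.541) = 0.2142, so ΔM = −0.8629 kg/m² and M = 9.6188 − 0.8629 = 8.7559 kg/m².

8.76 kg/m²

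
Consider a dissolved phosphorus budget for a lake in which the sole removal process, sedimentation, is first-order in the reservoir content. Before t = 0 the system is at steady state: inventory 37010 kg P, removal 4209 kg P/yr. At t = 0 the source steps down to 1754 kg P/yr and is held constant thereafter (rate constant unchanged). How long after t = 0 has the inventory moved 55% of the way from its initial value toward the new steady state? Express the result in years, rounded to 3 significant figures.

τ = M₀/F₀ = 37010/4209 = 8.793 yr.
The remaining gap fraction is e^(−t/τ); 55% covered ⇒ e^(−t/τ) = 0.450.
t = −τ ln(0.450) = 8.793 × 0.7985 = 7.021 yr.

7.02 yr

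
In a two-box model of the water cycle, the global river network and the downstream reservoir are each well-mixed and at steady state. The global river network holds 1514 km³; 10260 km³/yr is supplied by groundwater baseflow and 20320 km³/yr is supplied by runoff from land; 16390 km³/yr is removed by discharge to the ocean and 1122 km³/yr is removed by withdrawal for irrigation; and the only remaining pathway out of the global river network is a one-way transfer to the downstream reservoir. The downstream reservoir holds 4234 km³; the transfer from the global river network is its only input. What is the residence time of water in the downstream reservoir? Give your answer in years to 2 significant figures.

Balance the global river network: ΣF_in = 10260 + 20320 = 30580 km³/yr.
Transfer to the downstream reservoir = ΣF_in − (16390 + 1122) = 13068 km³/yr.
At steady state the output of the downstream reservoir equals its input, 13068 km³/yr.
τ = M / F = 4234 / 13068 = 0.3240 yr.

0.32 yr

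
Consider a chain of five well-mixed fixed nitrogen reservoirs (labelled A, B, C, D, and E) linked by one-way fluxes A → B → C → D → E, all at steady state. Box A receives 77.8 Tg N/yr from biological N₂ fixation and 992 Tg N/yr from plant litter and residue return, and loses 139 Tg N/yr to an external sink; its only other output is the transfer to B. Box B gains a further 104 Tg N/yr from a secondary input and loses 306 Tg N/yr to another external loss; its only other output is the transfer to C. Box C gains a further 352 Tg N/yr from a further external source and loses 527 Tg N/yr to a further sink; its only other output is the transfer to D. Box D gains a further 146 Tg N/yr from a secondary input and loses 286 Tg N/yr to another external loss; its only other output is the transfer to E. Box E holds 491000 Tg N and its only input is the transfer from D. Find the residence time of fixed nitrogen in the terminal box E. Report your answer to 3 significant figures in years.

1190 yr

Box A: F(A→B) = (77.8 + 992) − 139 = 930.80 Tg N/yr.
Box B: F(B→C) = (930.80 + 104) − 306 = 728.80 Tg N/yr.
Box C: F(C→D) = (728.80 + 352) − 527 = 553.80 Tg N/yr.
Box D: F(D→E) = (553.80 + 146) − 286 = 413.80 Tg N/yr.
Box E throughput = its input = 413.80 Tg N/yr; τ = 491000 / 413.80 = 1187 yr.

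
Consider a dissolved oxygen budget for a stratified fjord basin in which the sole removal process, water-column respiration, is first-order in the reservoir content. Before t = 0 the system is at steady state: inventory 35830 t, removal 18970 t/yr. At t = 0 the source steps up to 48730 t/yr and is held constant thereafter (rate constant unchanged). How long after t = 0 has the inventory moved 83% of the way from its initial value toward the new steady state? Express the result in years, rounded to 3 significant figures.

3.35 yr

τ = M₀/F₀ = 35830/18970 = 1.889 yr.
The remaining gap fraction is e^(−t/τ); 83% covered ⇒ e^(−t/τ) = 0.170.
t = −τ ln(0.170) = 1.889 × 1.772 = 3.347 yr.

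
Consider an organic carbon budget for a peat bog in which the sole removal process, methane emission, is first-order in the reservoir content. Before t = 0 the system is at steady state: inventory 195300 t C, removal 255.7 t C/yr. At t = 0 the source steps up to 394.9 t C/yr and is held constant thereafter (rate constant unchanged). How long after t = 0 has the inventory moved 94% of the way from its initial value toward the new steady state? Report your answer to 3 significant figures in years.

τ = M₀/F₀ = 195300/255.7 = 763.8 yr.
The remaining gap fraction is e^(−t/τ); 94% covered ⇒ e^(−t/τ) = 0.0600.
t = −τ ln(0.0600) = 763.8 × 2.813 = 2149 yr.

2150 yr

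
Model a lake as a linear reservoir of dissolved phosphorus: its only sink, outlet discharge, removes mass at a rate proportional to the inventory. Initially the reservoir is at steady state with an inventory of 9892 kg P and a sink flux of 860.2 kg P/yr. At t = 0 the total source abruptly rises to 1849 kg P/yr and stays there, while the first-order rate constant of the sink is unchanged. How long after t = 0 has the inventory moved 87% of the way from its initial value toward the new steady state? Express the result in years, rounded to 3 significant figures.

23.5 yr

τ = M₀/F₀ = 9892/860.2 = 11.50 yr.
The remaining gap fraction is e^(−t/τ); 87% covered ⇒ e^(−t/τ) = 0.130.
t = −τ ln(0.130) = 11.50 × 2.040 = 23.46 yr.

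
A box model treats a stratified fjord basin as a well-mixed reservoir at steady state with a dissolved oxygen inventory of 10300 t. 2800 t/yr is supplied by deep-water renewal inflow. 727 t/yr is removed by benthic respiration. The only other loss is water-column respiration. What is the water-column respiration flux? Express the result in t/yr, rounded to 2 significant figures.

2100 t/yr

At steady state ΣF_in = ΣF_out.
ΣF_in = 2800.0 t/yr.
Water-column respiration flux = ΣF_in − (727) = 2800.0 − 727.0 = 2073 t/yr.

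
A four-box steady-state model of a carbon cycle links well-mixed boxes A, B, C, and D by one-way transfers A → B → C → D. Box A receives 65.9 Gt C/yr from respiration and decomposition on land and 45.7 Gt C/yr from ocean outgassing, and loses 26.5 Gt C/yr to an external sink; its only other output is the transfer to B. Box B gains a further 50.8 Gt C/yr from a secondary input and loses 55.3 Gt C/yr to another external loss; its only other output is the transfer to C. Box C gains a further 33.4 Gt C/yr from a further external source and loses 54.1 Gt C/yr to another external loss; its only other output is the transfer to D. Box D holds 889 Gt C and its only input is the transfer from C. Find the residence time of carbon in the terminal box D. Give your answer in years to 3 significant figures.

14.8 yr

Box A: F(A→B) = (65.9 + 45.7) − 26.5 = 85.100 Gt C/yr.
Box B: F(B→C) = (85.100 + 50.8) − 55.3 = 80.600 Gt C/yr.
Box C: F(C→D) = (80.600 + 33.4) − 54.1 = 59.900 Gt C/yr.
Box D throughput = its input = 59.900 Gt C/yr; τ = 889 / 59.900 = 14.84 yr.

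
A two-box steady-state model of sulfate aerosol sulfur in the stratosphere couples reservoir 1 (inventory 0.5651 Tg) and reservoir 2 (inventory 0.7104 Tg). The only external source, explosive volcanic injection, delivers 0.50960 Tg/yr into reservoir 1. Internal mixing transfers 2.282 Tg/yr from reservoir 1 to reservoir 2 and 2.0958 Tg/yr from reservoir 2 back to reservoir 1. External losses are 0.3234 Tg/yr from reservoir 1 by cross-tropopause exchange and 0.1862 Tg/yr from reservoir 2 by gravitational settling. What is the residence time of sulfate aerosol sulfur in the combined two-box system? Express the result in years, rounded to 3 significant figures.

Treat the two boxes together as one reservoir: the mixing fluxes between them are internal recycling, so τ = ΣM / Σ(external losses).
M_total = 0.5651 + 0.7104 = 1.2755 Tg.
ΣF_external_out = 0.3234 + 0.1862 = 0.50960 Tg/yr.
τ = M_total / ΣF_ext = 1.2755 / 0.50960 = 2.503 yr.

2.50 yr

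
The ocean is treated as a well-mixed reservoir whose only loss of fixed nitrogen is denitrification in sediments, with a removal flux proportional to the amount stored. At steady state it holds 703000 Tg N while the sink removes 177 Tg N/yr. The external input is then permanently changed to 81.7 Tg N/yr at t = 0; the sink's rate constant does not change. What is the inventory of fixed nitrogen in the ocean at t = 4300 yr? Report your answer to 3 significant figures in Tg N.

τ = M₀/F₀ = 703000/177 = 3972 yr; rate constant k = 1/τ.
New steady state M_∞ = F₁/k = F₁·τ = 81.7 × 3972 = 324490 Tg N.
M(t) = M_∞ + (M₀ − M_∞)·e^(−t/τ); t/τ = 4300/3972 = 1.083, so e^(−t/τ) = 0.3387.
M(t) = 324490 + 378500 × 0.3387 = 452690 Tg N.

453000 Tg N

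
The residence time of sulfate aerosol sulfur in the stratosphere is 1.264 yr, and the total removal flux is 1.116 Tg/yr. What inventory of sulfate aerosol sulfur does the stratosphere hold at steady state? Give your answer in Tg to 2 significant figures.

τ = M/F ⇒ M = τ × F = 1.264 × 1.116 = 1.411 Tg.

1.4 Tg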